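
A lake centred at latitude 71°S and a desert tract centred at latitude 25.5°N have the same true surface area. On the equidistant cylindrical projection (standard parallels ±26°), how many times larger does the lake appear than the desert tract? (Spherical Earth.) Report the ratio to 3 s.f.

2.77

In the equirectangular projection with standard parallel φ₀ = 26° (x = Rλ cos φ₀, y = Rφ), meridians are true-scale (h = 1) and the parallel scale is k = cos φ₀ / cos φ.
Areal scale at 71°: h·k = 1.000 × 2.761 = 2.761.
Areal scale at 25.5°: h·k = 1.000 × 0.9958 = 0.9958.
Ratio = 2.761/0.9958 ≈ 2.77.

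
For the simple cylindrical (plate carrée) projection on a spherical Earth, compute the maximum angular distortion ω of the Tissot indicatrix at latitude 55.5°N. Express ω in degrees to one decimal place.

32.1°

Plate carrée maps x = Rλ, y = Rφ. The meridian scale is h = 1 and the parallel scale is k = 1/cos φ = sec φ.
At 55.5°: h = 1.000, k = 1.766; principal scales a = 1.766, b = 1.000.
sin(ω/2) = (a − b)/(a + b) = 0.7655/2.766 = 0.2768, so ω = 2 arcsin(0.2768) ≈ 32.1°.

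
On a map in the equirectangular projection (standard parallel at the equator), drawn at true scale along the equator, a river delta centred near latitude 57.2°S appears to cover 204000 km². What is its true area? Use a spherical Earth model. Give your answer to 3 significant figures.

For the equirectangular projection with φ₀ = 0 (plate carrée), h = 1 along meridians and k = sec φ along parallels.
Areal scale = h·k = 1 × sec φ; at 57.2°, h = 1.000, k = 1.846, so h·k = 1.846.
True area = apparent / (areal scale) = 204000 / 1.846 ≈ 111000 km².

111000 km²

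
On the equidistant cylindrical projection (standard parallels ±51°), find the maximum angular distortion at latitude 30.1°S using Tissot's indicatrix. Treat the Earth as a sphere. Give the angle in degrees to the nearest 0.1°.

18.2°

With standard parallel φ₀ = 51°, the equirectangular projection gives x = Rλ cos φ₀, y = Rφ, so h = 1 and k = cos 51° / cos φ.
At 30.1°: h = 1.000, k = 0.7274; principal scales a = 1.000, b = 0.7274.
sin(ω/2) = (a − b)/(a + b) = 0.2726/1.727 = 0.1578, so ω = 2 arcsin(0.1578) ≈ 18.2°.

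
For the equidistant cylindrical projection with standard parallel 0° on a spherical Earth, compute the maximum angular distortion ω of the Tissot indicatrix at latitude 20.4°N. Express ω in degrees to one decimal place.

Plate carrée maps x = Rλ, y = Rφ. The meridian scale is h = 1 and the parallel scale is k = 1/cos φ = sec φ.
At 20.4°: h = 1.000, k = 1.067; principal scales a = 1.067, b = 1.000.
sin(ω/2) = (a − b)/(a + b) = 0.06691/2.067 = 0.03237, so ω = 2 arcsin(0.03237) ≈ 3.7°.

3.7°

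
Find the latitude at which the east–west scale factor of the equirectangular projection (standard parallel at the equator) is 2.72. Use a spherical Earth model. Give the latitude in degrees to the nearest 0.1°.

Plate carrée: h = 1, k = sec φ along parallels.
sec φ = 2.72  ⇒  cos φ = 0.3676  ⇒  φ ≈ 68.4°.

68.4°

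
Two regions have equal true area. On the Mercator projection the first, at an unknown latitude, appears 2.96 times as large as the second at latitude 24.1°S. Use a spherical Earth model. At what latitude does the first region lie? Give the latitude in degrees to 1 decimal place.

58.0°

Mercator areal scale is sec²φ, so apparent-area ratio = sec²φ₁ / sec²φ₂ = cos²φ₂ / cos²φ₁.
cos²φ₂ / cos²φ₁ = 2.96  ⇒  cos φ₁ = cos 24.1° / √2.96 = 0.9128/1.720 = 0.5306.
φ₁ = arccos(0.5306) ≈ 58.0°.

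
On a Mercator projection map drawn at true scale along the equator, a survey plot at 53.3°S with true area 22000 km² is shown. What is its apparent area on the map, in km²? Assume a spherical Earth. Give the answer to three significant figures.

61600 km²

Mercator is conformal, so the point scale is isotropic: h = k = sec φ = 1/cos φ.
Areal scale = k² = sec²φ = 1/cos²(53.3°) = 1/0.5976² = 2.800.
Apparent area = 22000 × 2.800 ≈ 61600 km².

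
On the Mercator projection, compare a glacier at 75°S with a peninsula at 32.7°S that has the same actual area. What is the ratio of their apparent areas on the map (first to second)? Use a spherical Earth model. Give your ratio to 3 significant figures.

10.6

Mercator areal scale is sec²φ.
At 75°: sec²(75°) = 1/0.2588² = 14.93.
At 32.7°: sec²(32.7°) = 1/0.8415² = 1.412.
Ratio = 14.93/1.412 = cos²(32.7°)/cos²(75°) ≈ 10.6.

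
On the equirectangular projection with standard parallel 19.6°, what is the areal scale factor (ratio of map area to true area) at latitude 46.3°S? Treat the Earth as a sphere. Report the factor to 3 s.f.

In the equirectangular projection with standard parallel φ₀ = 19.6° (x = Rλ cos φ₀, y = Rφ), meridians are true-scale (h = 1) and the parallel scale is k = cos φ₀ / cos φ.
Areal scale = h·k = 1 × cos φ₀ / cos φ; at 46.3°, h = 1.000, k = 1.364, so h·k = 1.364.

1.36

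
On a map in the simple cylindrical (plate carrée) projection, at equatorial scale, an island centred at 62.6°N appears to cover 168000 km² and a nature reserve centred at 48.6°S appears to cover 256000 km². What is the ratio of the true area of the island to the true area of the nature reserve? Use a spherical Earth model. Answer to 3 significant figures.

Plate carrée has h = 1 and k = sec φ, giving areal scale sec φ; true area = (apparent area) · cos φ.
True area of island: 168000 × cos(62.6°) = 168000 × 0.4602 = 77310 km².
True area of nature reserve: 256000 × cos(48.6°) = 256000 × 0.6613 = 169300 km².
Ratio = 77310 / 169300 ≈ 0.457.

0.457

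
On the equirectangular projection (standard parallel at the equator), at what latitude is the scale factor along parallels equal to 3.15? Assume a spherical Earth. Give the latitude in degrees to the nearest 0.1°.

71.5°

Plate carrée: h = 1, k = sec φ along parallels.
sec φ = 3.15  ⇒  cos φ = 0.3175  ⇒  φ ≈ 71.5°.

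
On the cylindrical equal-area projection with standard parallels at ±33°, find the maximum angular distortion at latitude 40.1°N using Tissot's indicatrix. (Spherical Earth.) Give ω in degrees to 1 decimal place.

For cylindrical equal-area with standard parallel φ₀, h = cos φ / cos φ₀ and k = cos φ₀ / cos φ, so h·k = 1.
At 40.1°: h = 0.9121, k = 1.096; principal scales a = 1.096, b = 0.9121.
sin(ω/2) = (a − b)/(a + b) = 0.1843/2.008 = 0.09179, so ω = 2 arcsin(0.09179) ≈ 10.5°.

10.5°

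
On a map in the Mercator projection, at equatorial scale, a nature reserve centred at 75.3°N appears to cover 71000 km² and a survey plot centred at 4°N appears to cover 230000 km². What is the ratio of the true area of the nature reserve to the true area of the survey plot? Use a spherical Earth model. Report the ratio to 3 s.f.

0.0200

On Mercator the areal scale is sec²φ, so true area = apparent × cos²φ.
True area of nature reserve: 71000 × cos²(75.3°) = 71000 × 0.06439 = 4572 km².
True area of survey plot: 230000 × cos²(4°) = 230000 × 0.9951 = 228900 km².
Ratio = 4572 / 228900 ≈ 0.0200.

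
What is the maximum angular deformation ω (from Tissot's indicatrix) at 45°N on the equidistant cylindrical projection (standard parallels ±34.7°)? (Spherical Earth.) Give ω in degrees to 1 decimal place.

8.6°

The equidistant cylindrical projection with φ₀ = 34.7° has h = 1 (meridians true) and k = cos φ₀ / cos φ along parallels.
At 45°: h = 1.000, k = 1.163; principal scales a = 1.163, b = 1.000.
sin(ω/2) = (a − b)/(a + b) = 0.1627/2.163 = 0.07522, so ω = 2 arcsin(0.07522) ≈ 8.6°.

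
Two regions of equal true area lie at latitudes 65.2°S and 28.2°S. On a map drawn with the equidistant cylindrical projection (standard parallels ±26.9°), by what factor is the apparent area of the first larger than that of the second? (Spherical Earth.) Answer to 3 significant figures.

The equidistant cylindrical projection with φ₀ = 26.9° has h = 1 (meridians true) and k = cos φ₀ / cos φ along parallels.
Areal scale at 65.2°: h·k = 1.000 × 2.126 = 2.126.
Areal scale at 28.2°: h·k = 1.000 × 1.012 = 1.012.
Ratio = 2.126/1.012 ≈ 2.10.

2.10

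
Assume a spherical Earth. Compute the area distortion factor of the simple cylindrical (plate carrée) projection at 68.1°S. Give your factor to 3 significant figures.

2.68

For the equirectangular projection with φ₀ = 0 (plate carrée), h = 1 along meridians and k = sec φ along parallels.
Areal scale = h·k = 1 × sec φ; at 68.1°, h = 1.000, k = 2.681, so h·k = 2.681.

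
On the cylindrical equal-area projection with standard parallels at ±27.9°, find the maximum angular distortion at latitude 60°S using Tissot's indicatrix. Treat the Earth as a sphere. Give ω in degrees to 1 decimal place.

62.0°

A cylindrical equal-area projection with standard parallel φ₀ has meridian scale h = cos φ / cos φ₀ and parallel scale k = cos φ₀ / cos φ (so areas are preserved, h·k = 1).
At 60°: h = 0.5658, k = 1.768; principal scales a = 1.768, b = 0.5658.
sin(ω/2) = (a − b)/(a + b) = 1.202/2.333 = 0.5151, so ω = 2 arcsin(0.5151) ≈ 62.0°.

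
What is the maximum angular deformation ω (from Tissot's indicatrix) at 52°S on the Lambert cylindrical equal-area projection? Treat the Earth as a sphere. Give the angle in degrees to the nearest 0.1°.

The Lambert cylindrical equal-area projection is the cylindrical equal-area projection with its standard parallel at the equator (φ₀ = 0). For cylindrical equal-area with standard parallel φ₀, h = cos φ / cos φ₀ and k = cos φ₀ / cos φ, so h·k = 1.
At 52°: h = 0.6157, k = 1.624; principal scales a = 1.624, b = 0.6157.
sin(ω/2) = (a − b)/(a + b) = 1.009/2.240 = 0.4503, so ω = 2 arcsin(0.4503) ≈ 53.5°.

53.5°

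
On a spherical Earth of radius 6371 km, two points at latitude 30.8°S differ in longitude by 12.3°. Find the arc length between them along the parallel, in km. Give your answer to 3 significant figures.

Arc length along a parallel = R cos φ · Δλ (with Δλ in radians).
= 6371 × cos 30.8° × (12.3° × π/180) = 6371 × 0.8590 × 0.2147 ≈ 1170 km.

1170 km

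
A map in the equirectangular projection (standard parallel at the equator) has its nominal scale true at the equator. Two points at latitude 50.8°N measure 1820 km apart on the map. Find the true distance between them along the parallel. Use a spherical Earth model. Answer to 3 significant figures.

1150 km

In the plate carrée (x = Rλ, y = Rφ), meridians are true-scale (h = 1) and parallels are stretched by k = sec φ.
Along the parallel at 50.8°, map distances are exaggerated by k = sec 50.8° = 1.582.
True distance = 1820 / 1.582 = 1820 × cos 50.8° ≈ 1150 km.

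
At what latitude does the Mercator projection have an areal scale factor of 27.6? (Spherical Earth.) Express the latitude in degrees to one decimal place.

Mercator areal scale is sec²φ.
sec²φ = 27.6  ⇒  cos²φ = 0.03623  ⇒  cos φ = 0.1903.
φ = arccos(0.1903) ≈ 79.0°.

79.0°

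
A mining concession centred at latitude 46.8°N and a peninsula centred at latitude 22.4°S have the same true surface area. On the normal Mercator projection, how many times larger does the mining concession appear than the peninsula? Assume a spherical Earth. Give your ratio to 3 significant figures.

1.82

Mercator is conformal with k = sec φ, so areal scale = k² = sec²φ.
At 46.8°: sec²(46.8°) = 1/0.6845² = 2.134.
At 22.4°: sec²(22.4°) = 1/0.9245² = 1.170.
Ratio = 2.134/1.170 = cos²(22.4°)/cos²(46.8°) ≈ 1.82.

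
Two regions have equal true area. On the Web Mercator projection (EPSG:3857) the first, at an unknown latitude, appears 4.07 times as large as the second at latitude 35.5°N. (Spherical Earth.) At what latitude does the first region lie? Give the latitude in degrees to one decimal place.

66.2°

On Mercator, (apparent₁)/(apparent₂) = sec²φ₁ / sec²φ₂ when true areas are equal.
cos²φ₂ / cos²φ₁ = 4.07  ⇒  cos φ₁ = cos 35.5° / √4.07 = 0.8141/2.017 = 0.4035.
φ₁ = arccos(0.4035) ≈ 66.2°.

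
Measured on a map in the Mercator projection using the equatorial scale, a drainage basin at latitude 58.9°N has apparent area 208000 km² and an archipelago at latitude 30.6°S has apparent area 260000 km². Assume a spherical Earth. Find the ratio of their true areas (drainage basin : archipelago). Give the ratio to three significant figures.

On Mercator the areal scale is sec²φ, so true area = apparent × cos²φ.
True area of drainage basin: 208000 × cos²(58.9°) = 208000 × 0.2668 = 55500 km².
True area of archipelago: 260000 × cos²(30.6°) = 260000 × 0.7409 = 192600 km².
Ratio = 55500 / 192600 ≈ 0.288.

0.288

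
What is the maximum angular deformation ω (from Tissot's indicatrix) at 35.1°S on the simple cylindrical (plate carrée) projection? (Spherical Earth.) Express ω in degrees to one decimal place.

11.5°

For the equirectangular projection with φ₀ = 0 (plate carrée), h = 1 along meridians and k = sec φ along parallels.
At 35.1°: h = 1.000, k = 1.222; principal scales a = 1.222, b = 1.000.
sin(ω/2) = (a − b)/(a + b) = 0.2223/2.222 = 0.1000, so ω = 2 arcsin(0.1000) ≈ 11.5°.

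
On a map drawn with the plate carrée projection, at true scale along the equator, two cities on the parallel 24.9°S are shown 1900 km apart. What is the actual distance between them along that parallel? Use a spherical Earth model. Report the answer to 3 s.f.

1720 km

For the equirectangular projection with φ₀ = 0 (plate carrée), h = 1 along meridians and k = sec φ along parallels.
Along the parallel at 24.9°, map distances are exaggerated by k = sec 24.9° = 1.102.
True distance = 1900 / 1.102 = 1900 × cos 24.9° ≈ 1720 km.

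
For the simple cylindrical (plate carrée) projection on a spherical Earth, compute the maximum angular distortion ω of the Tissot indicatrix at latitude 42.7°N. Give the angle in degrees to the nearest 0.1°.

17.6°

For the equirectangular projection with φ₀ = 0 (plate carrée), h = 1 along meridians and k = sec φ along parallels.
At 42.7°: h = 1.000, k = 1.361; principal scales a = 1.361, b = 1.000.
sin(ω/2) = (a − b)/(a + b) = 0.3607/2.361 = 0.1528, so ω = 2 arcsin(0.1528) ≈ 17.6°.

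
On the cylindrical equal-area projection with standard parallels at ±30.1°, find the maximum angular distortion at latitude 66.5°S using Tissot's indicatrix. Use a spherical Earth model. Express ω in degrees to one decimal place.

Cylindrical equal-area (φ₀ = 30.1°): h = cos φ / cos 30.1° along meridians, k = cos 30.1° / cos φ along parallels; h·k = 1.
At 66.5°: h = 0.4609, k = 2.170; principal scales a = 2.170, b = 0.4609.
sin(ω/2) = (a − b)/(a + b) = 1.709/2.631 = 0.6496, so ω = 2 arcsin(0.6496) ≈ 81.0°.

81.0°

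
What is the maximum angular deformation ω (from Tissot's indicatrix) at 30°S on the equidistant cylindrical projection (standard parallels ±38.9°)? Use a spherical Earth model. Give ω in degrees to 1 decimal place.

6.1°

In the equirectangular projection with standard parallel φ₀ = 38.9° (x = Rλ cos φ₀, y = Rφ), meridians are true-scale (h = 1) and the parallel scale is k = cos φ₀ / cos φ.
At 30°: h = 1.000, k = 0.8986; principal scales a = 1.000, b = 0.8986.
sin(ω/2) = (a − b)/(a + b) = 0.1014/1.899 = 0.05339, so ω = 2 arcsin(0.05339) ≈ 6.1°.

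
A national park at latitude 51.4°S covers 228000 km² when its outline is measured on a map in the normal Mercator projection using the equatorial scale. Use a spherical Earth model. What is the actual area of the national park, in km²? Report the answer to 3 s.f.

88700 km²

Mercator is conformal, so the point scale is isotropic: h = k = sec φ = 1/cos φ.
Areal scale = k² = sec²φ = 1/cos²(51.4°) = 1/0.6239² = 2.569.
True area = apparent / (areal scale) = 228000 / 2.569 ≈ 88700 km².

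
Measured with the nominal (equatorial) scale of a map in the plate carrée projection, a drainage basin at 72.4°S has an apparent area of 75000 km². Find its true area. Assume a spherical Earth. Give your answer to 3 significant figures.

In the plate carrée (x = Rλ, y = Rφ), meridians are true-scale (h = 1) and parallels are stretched by k = sec φ.
Areal scale = h·k = 1 × sec φ; at 72.4°, h = 1.000, k = 3.307, so h·k = 3.307.
True area = apparent / (areal scale) = 75000 / 3.307 ≈ 22700 km².

22700 km²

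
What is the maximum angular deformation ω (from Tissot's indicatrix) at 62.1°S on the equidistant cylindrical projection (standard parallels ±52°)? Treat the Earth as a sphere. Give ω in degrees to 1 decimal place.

In the equirectangular projection with standard parallel φ₀ = 52° (x = Rλ cos φ₀, y = Rφ), meridians are true-scale (h = 1) and the parallel scale is k = cos φ₀ / cos φ.
At 62.1°: h = 1.000, k = 1.316; principal scales a = 1.316, b = 1.000.
sin(ω/2) = (a − b)/(a + b) = 0.3157/2.316 = 0.1363, so ω = 2 arcsin(0.1363) ≈ 15.7°.

15.7°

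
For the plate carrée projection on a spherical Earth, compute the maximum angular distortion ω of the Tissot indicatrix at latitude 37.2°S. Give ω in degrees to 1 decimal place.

13.0°

In the plate carrée (x = Rλ, y = Rφ), meridians are true-scale (h = 1) and parallels are stretched by k = sec φ.
At 37.2°: h = 1.000, k = 1.255; principal scales a = 1.255, b = 1.000.
sin(ω/2) = (a − b)/(a + b) = 0.2554/2.255 = 0.1133, so ω = 2 arcsin(0.1133) ≈ 13.0°.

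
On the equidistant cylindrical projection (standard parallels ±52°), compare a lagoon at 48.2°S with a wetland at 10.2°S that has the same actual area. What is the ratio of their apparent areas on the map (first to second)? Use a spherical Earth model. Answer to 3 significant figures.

1.48

In the equirectangular projection with standard parallel φ₀ = 52° (x = Rλ cos φ₀, y = Rφ), meridians are true-scale (h = 1) and the parallel scale is k = cos φ₀ / cos φ.
Areal scale at 48.2°: h·k = 1.000 × 0.9237 = 0.9237.
Areal scale at 10.2°: h·k = 1.000 × 0.6255 = 0.6255.
Ratio = 0.9237/0.6255 ≈ 1.48.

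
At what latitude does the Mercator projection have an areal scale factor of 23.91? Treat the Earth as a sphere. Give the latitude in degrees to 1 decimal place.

78.2°

Mercator areal scale is sec²φ.
sec²φ = 23.91  ⇒  cos²φ = 0.04182  ⇒  cos φ = 0.2045.
φ = arccos(0.2045) ≈ 78.2°.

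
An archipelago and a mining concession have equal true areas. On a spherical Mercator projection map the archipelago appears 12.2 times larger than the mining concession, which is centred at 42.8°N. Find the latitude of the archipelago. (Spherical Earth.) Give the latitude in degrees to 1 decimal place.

Mercator areal scale is sec²φ, so apparent-area ratio = sec²φ₁ / sec²φ₂ = cos²φ₂ / cos²φ₁.
cos²φ₂ / cos²φ₁ = 12.2  ⇒  cos φ₁ = cos 42.8° / √12.2 = 0.7337/3.493 = 0.2101.
φ₁ = arccos(0.2101) ≈ 77.9°.

77.9°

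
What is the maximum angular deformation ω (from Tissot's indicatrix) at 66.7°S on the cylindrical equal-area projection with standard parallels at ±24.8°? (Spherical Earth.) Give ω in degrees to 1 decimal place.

A cylindrical equal-area projection with standard parallel φ₀ has meridian scale h = cos φ / cos φ₀ and parallel scale k = cos φ₀ / cos φ (so areas are preserved, h·k = 1).
At 66.7°: h = 0.4357, k = 2.295; principal scales a = 2.295, b = 0.4357.
sin(ω/2) = (a − b)/(a + b) = 1.859/2.731 = 0.6809, so ω = 2 arcsin(0.6809) ≈ 85.8°.

85.8°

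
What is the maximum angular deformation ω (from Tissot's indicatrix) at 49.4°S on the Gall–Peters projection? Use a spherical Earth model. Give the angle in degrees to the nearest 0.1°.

9.5°

The Gall–Peters projection is cylindrical equal-area with φ₀ = 45°. A cylindrical equal-area projection with standard parallel φ₀ has meridian scale h = cos φ / cos φ₀ and parallel scale k = cos φ₀ / cos φ (so areas are preserved, h·k = 1).
At 49.4°: h = 0.9203, k = 1.087; principal scales a = 1.087, b = 0.9203.
sin(ω/2) = (a − b)/(a + b) = 0.1662/2.007 = 0.08283, so ω = 2 arcsin(0.08283) ≈ 9.5°.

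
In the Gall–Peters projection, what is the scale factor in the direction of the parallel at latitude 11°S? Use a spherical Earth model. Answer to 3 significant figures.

0.720

Gall–Peters is a cylindrical equal-area projection with standard parallels at ±45°. Cylindrical equal-area (φ₀ = 45°): h = cos φ / cos 45° along meridians, k = cos 45° / cos φ along parallels; h·k = 1.
k = cos 45° / cos 11° = 0.7071/0.9816 = 0.7203.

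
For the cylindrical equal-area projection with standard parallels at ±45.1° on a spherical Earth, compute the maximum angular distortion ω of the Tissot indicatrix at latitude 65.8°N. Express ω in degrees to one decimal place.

For cylindrical equal-area with standard parallel φ₀, h = cos φ / cos φ₀ and k = cos φ₀ / cos φ, so h·k = 1.
At 65.8°: h = 0.5807, k = 1.722; principal scales a = 1.722, b = 0.5807.
sin(ω/2) = (a − b)/(a + b) = 1.141/2.303 = 0.4956, so ω = 2 arcsin(0.4956) ≈ 59.4°.

59.4°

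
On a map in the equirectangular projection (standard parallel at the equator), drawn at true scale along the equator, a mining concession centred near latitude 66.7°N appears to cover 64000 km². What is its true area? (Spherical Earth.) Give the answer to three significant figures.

In the plate carrée (x = Rλ, y = Rφ), meridians are true-scale (h = 1) and parallels are stretched by k = sec φ.
Areal scale = h·k = 1 × sec φ; at 66.7°, h = 1.000, k = 2.528, so h·k = 2.528.
True area = apparent / (areal scale) = 64000 / 2.528 ≈ 25300 km².

25300 km²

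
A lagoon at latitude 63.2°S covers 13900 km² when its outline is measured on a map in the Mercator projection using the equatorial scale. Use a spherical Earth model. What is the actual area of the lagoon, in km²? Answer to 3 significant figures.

2830 km²

For Mercator, h = k = sec φ (a conformal cylindrical projection has a single point scale, 1/cos φ).
Areal scale = k² = sec²φ = 1/cos²(63.2°) = 1/0.4509² = 4.919.
True area = apparent / (areal scale) = 13900 / 4.919 ≈ 2830 km².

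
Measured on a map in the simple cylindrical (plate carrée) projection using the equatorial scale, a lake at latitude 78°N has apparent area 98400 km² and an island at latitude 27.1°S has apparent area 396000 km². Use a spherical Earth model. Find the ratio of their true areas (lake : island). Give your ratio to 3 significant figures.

On the plate carrée, areal scale = h·k = 1 × sec φ, so true area = apparent × cos φ.
True area of lake: 98400 × cos(78°) = 98400 × 0.2079 = 20460 km².
True area of island: 396000 × cos(27.1°) = 396000 × 0.8902 = 352500 km².
Ratio = 20460 / 352500 ≈ 0.0580.

0.0580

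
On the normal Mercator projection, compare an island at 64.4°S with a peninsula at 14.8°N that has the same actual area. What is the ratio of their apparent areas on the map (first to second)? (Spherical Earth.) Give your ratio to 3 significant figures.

Mercator areal scale is sec²φ.
At 64.4°: sec²(64.4°) = 1/0.4321² = 5.356.
At 14.8°: sec²(14.8°) = 1/0.9668² = 1.070.
Ratio = 5.356/1.070 = cos²(14.8°)/cos²(64.4°) ≈ 5.01.

5.01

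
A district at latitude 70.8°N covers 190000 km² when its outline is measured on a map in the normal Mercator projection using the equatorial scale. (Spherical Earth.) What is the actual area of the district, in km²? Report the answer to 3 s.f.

20500 km²

Mercator is conformal, so the point scale is isotropic: h = k = sec φ = 1/cos φ.
Areal scale = k² = sec²φ = 1/cos²(70.8°) = 1/0.3289² = 9.246.
True area = apparent / (areal scale) = 190000 / 9.246 ≈ 20500 km².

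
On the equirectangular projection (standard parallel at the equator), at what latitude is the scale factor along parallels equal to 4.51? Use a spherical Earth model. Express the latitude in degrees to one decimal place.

77.2°

Plate carrée: h = 1, k = sec φ along parallels.
sec φ = 4.51  ⇒  cos φ = 0.2217  ⇒  φ ≈ 77.2°.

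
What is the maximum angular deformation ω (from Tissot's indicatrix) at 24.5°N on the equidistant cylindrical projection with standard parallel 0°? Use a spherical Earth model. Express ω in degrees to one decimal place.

5.4°

Plate carrée maps x = Rλ, y = Rφ. The meridian scale is h = 1 and the parallel scale is k = 1/cos φ = sec φ.
At 24.5°: h = 1.000, k = 1.099; principal scales a = 1.099, b = 1.000.
sin(ω/2) = (a − b)/(a + b) = 0.09895/2.099 = 0.04714, so ω = 2 arcsin(0.04714) ≈ 5.4°.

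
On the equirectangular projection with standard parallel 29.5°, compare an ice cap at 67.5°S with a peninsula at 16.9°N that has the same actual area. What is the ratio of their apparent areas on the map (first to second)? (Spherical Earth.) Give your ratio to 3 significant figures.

2.50

The equidistant cylindrical projection with φ₀ = 29.5° has h = 1 (meridians true) and k = cos φ₀ / cos φ along parallels.
Areal scale at 67.5°: h·k = 1.000 × 2.274 = 2.274.
Areal scale at 16.9°: h·k = 1.000 × 0.9096 = 0.9096.
Ratio = 2.274/0.9096 ≈ 2.50.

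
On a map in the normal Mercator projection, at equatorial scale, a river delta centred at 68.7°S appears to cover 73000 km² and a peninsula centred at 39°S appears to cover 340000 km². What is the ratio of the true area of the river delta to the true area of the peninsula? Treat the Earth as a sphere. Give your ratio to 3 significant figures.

Mercator's areal exaggeration is sec²φ; hence true area = (apparent area) · cos²φ.
True area of river delta: 73000 × cos²(68.7°) = 73000 × 0.1320 = 9632 km².
True area of peninsula: 340000 × cos²(39°) = 340000 × 0.6040 = 205300 km².
Ratio = 9632 / 205300 ≈ 0.0469.

0.0469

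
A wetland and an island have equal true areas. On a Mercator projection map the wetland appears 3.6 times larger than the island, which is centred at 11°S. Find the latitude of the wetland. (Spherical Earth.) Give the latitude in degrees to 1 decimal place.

58.8°

For equal true areas on Mercator, apparent areas scale as sec²φ, so the ratio is cos²φ₂ / cos²φ₁.
cos²φ₂ / cos²φ₁ = 3.6  ⇒  cos φ₁ = cos 11° / √3.6 = 0.9816/1.897 = 0.5174.
φ₁ = arccos(0.5174) ≈ 58.8°.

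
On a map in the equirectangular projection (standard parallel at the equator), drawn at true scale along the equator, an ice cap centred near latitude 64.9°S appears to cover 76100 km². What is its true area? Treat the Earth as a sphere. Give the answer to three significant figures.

In the plate carrée (x = Rλ, y = Rφ), meridians are true-scale (h = 1) and parallels are stretched by k = sec φ.
Areal scale = h·k = 1 × sec φ; at 64.9°, h = 1.000, k = 2.357, so h·k = 2.357.
True area = apparent / (areal scale) = 76100 / 2.357 ≈ 32300 km².

32300 km²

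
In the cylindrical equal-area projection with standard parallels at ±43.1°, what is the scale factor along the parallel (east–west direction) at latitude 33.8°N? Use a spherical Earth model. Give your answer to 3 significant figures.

Cylindrical equal-area (φ₀ = 43.1°): h = cos φ / cos 43.1° along meridians, k = cos 43.1° / cos φ along parallels; h·k = 1.
k = cos 43.1° / cos 33.8° = 0.7302/0.8310 = 0.8787.

0.879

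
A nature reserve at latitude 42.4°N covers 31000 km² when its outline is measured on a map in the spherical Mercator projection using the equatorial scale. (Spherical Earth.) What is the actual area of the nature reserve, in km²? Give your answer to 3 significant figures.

The Mercator projection is conformal; its linear scale factor is the same in every direction and equals sec φ = 1/cos φ.
Areal scale = k² = sec²φ = 1/cos²(42.4°) = 1/0.7385² = 1.834.
True area = apparent / (areal scale) = 31000 / 1.834 ≈ 16900 km².

16900 km²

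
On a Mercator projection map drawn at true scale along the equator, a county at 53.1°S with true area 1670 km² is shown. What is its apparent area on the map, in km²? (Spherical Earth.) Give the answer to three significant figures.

4630 km²

Mercator is conformal, so the point scale is isotropic: h = k = sec φ = 1/cos φ.
Areal scale = k² = sec²φ = 1/cos²(53.1°) = 1/0.6004² = 2.774.
Apparent area = 1670 × 2.774 ≈ 4630 km².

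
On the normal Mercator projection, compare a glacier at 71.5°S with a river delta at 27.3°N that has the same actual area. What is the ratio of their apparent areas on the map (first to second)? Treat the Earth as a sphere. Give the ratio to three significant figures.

7.84

Mercator areal scale is sec²φ.
At 71.5°: sec²(71.5°) = 1/0.3173² = 9.932.
At 27.3°: sec²(27.3°) = 1/0.8886² = 1.266.
Ratio = 9.932/1.266 = cos²(27.3°)/cos²(71.5°) ≈ 7.84.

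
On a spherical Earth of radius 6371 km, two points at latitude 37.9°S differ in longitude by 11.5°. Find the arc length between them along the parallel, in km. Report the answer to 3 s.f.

Arc length along a parallel = R cos φ · Δλ (with Δλ in radians).
= 6371 × cos 37.9° × (11.5° × π/180) = 6371 × 0.7891 × 0.2007 ≈ 1010 km.

1010 km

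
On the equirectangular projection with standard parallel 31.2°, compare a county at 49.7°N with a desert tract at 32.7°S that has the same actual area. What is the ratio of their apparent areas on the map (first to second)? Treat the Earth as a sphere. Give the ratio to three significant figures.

The equidistant cylindrical projection with φ₀ = 31.2° has h = 1 (meridians true) and k = cos φ₀ / cos φ along parallels.
Areal scale at 49.7°: h·k = 1.000 × 1.322 = 1.322.
Areal scale at 32.7°: h·k = 1.000 × 1.016 = 1.016.
Ratio = 1.322/1.016 ≈ 1.30.

1.30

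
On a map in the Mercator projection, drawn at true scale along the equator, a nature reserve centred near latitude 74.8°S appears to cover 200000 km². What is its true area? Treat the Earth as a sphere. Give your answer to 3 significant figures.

13700 km²

Mercator is conformal, so the point scale is isotropic: h = k = sec φ = 1/cos φ.
Areal scale = k² = sec²φ = 1/cos²(74.8°) = 1/0.2622² = 14.55.
True area = apparent / (areal scale) = 200000 / 14.55 ≈ 13700 km².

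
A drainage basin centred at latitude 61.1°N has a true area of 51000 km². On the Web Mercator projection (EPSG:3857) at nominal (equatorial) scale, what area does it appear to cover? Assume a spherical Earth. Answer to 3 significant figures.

218000 km²

Mercator is conformal, so the point scale is isotropic: h = k = sec φ = 1/cos φ.
Areal scale = k² = sec²φ = 1/cos²(61.1°) = 1/0.4833² = 4.282.
Apparent area = 51000 × 4.282 ≈ 218000 km².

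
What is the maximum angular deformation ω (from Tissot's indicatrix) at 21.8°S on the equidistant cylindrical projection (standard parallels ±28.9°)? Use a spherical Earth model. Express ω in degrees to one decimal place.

3.4°

The equidistant cylindrical projection with φ₀ = 28.9° has h = 1 (meridians true) and k = cos φ₀ / cos φ along parallels.
At 21.8°: h = 1.000, k = 0.9429; principal scales a = 1.000, b = 0.9429.
sin(ω/2) = (a − b)/(a + b) = 0.05711/1.943 = 0.02939, so ω = 2 arcsin(0.02939) ≈ 3.4°.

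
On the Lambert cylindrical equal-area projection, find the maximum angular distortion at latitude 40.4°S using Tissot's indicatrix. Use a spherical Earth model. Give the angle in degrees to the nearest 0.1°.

The Lambert cylindrical equal-area projection is the cylindrical equal-area projection with its standard parallel at the equator (φ₀ = 0). For cylindrical equal-area with standard parallel φ₀, h = cos φ / cos φ₀ and k = cos φ₀ / cos φ, so h·k = 1.
At 40.4°: h = 0.7615, k = 1.313; principal scales a = 1.313, b = 0.7615.
sin(ω/2) = (a − b)/(a + b) = 0.5516/2.075 = 0.2659, so ω = 2 arcsin(0.2659) ≈ 30.8°.

30.8°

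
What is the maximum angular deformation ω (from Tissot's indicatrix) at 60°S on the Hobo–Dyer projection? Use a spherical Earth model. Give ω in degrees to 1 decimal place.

Hobo–Dyer is a cylindrical equal-area projection with standard parallels at ±37.5°. For cylindrical equal-area with standard parallel φ₀, h = cos φ / cos φ₀ and k = cos φ₀ / cos φ, so h·k = 1.
At 60°: h = 0.6302, k = 1.587; principal scales a = 1.587, b = 0.6302.
sin(ω/2) = (a − b)/(a + b) = 0.9565/2.217 = 0.4314, so ω = 2 arcsin(0.4314) ≈ 51.1°.

51.1°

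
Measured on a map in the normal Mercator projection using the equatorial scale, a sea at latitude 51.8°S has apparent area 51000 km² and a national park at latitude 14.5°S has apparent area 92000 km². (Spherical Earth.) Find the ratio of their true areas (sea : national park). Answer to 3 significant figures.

0.226

Since Mercator area scale is 1/cos²φ, the true area equals the apparent area multiplied by cos²φ.
True area of sea: 51000 × cos²(51.8°) = 51000 × 0.3824 = 19500 km².
True area of national park: 92000 × cos²(14.5°) = 92000 × 0.9373 = 86230 km².
Ratio = 19500 / 86230 ≈ 0.226.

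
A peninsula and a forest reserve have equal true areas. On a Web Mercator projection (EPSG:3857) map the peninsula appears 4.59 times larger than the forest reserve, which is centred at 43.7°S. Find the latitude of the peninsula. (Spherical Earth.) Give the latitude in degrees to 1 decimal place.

On Mercator, (apparent₁)/(apparent₂) = sec²φ₁ / sec²φ₂ when true areas are equal.
cos²φ₂ / cos²φ₁ = 4.59  ⇒  cos φ₁ = cos 43.7° / √4.59 = 0.7230/2.142 = 0.3375.
φ₁ = arccos(0.3375) ≈ 70.3°.

70.3°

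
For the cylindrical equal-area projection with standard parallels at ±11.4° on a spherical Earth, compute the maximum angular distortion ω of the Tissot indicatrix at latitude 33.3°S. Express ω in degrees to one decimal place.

18.2°

Cylindrical equal-area (φ₀ = 11.4°): h = cos φ / cos 11.4° along meridians, k = cos 11.4° / cos φ along parallels; h·k = 1.
At 33.3°: h = 0.8526, k = 1.173; principal scales a = 1.173, b = 0.8526.
sin(ω/2) = (a − b)/(a + b) = 0.3202/2.025 = 0.1581, so ω = 2 arcsin(0.1581) ≈ 18.2°.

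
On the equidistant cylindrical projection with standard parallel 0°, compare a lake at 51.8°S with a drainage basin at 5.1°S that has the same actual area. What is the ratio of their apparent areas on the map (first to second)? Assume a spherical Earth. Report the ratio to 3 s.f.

In the plate carrée (x = Rλ, y = Rφ), meridians are true-scale (h = 1) and parallels are stretched by k = sec φ.
Areal scale at 51.8°: h·k = 1.000 × 1.617 = 1.617.
Areal scale at 5.1°: h·k = 1.000 × 1.004 = 1.004.
Ratio = 1.617/1.004 ≈ 1.61.

1.61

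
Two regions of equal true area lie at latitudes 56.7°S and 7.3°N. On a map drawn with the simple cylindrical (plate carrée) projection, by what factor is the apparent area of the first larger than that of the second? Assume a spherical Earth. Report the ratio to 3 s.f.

1.81

In the plate carrée (x = Rλ, y = Rφ), meridians are true-scale (h = 1) and parallels are stretched by k = sec φ.
Areal scale at 56.7°: h·k = 1.000 × 1.821 = 1.821.
Areal scale at 7.3°: h·k = 1.000 × 1.008 = 1.008.
Ratio = 1.821/1.008 ≈ 1.81.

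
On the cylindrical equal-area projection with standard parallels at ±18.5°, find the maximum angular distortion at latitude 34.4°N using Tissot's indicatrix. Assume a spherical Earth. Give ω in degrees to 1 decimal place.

A cylindrical equal-area projection with standard parallel φ₀ has meridian scale h = cos φ / cos φ₀ and parallel scale k = cos φ₀ / cos φ (so areas are preserved, h·k = 1).
At 34.4°: h = 0.8701, k = 1.149; principal scales a = 1.149, b = 0.8701.
sin(ω/2) = (a − b)/(a + b) = 0.2792/2.019 = 0.1383, so ω = 2 arcsin(0.1383) ≈ 15.9°.

15.9°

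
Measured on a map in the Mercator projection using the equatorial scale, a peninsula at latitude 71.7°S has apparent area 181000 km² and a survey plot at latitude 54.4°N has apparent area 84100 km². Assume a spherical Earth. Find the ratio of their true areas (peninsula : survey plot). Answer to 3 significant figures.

0.626

Mercator's areal exaggeration is sec²φ; hence true area = (apparent area) · cos²φ.
True area of peninsula: 181000 × cos²(71.7°) = 181000 × 0.09859 = 17850 km².
True area of survey plot: 84100 × cos²(54.4°) = 84100 × 0.3389 = 28500 km².
Ratio = 17850 / 28500 ≈ 0.626.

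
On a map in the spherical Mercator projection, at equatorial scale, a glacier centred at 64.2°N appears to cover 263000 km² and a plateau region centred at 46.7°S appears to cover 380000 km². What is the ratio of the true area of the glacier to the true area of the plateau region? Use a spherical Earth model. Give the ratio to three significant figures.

0.279

On Mercator the areal scale is sec²φ, so true area = apparent × cos²φ.
True area of glacier: 263000 × cos²(64.2°) = 263000 × 0.1894 = 49820 km².
True area of plateau region: 380000 × cos²(46.7°) = 380000 × 0.4703 = 178700 km².
Ratio = 49820 / 178700 ≈ 0.279.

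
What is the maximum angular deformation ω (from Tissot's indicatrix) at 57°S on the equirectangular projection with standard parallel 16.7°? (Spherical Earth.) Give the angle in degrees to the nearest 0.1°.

In the equirectangular projection with standard parallel φ₀ = 16.7° (x = Rλ cos φ₀, y = Rφ), meridians are true-scale (h = 1) and the parallel scale is k = cos φ₀ / cos φ.
At 57°: h = 1.000, k = 1.759; principal scales a = 1.759, b = 1.000.
sin(ω/2) = (a − b)/(a + b) = 0.7586/2.759 = 0.2750, so ω = 2 arcsin(0.2750) ≈ 31.9°.

31.9°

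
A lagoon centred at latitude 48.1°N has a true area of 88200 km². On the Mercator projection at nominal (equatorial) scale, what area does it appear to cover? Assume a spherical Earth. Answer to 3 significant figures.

The Mercator projection is conformal; its linear scale factor is the same in every direction and equals sec φ = 1/cos φ.
Areal scale = k² = sec²φ = 1/cos²(48.1°) = 1/0.6678² = 2.242.
Apparent area = 88200 × 2.242 ≈ 198000 km².

198000 km²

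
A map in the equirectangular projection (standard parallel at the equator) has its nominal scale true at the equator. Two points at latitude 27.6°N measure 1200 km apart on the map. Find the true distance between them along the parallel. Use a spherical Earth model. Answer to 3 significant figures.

Plate carrée maps x = Rλ, y = Rφ. The meridian scale is h = 1 and the parallel scale is k = 1/cos φ = sec φ.
Along the parallel at 27.6°, map distances are exaggerated by k = sec 27.6° = 1.128.
True distance = 1200 / 1.128 = 1200 × cos 27.6° ≈ 1060 km.

1060 km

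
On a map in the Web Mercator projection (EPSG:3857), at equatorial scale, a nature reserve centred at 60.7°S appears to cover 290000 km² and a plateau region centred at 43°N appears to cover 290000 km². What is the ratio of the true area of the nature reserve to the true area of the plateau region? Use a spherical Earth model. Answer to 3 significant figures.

On Mercator the areal scale is sec²φ, so true area = apparent × cos²φ.
True area of nature reserve: 290000 × cos²(60.7°) = 290000 × 0.2395 = 69450 km².
True area of plateau region: 290000 × cos²(43°) = 290000 × 0.5349 = 155100 km².
Ratio = 69450 / 155100 ≈ 0.448.

0.448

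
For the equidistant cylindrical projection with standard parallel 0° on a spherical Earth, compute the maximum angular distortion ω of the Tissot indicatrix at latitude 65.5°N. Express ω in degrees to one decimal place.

Plate carrée maps x = Rλ, y = Rφ. The meridian scale is h = 1 and the parallel scale is k = 1/cos φ = sec φ.
At 65.5°: h = 1.000, k = 2.411; principal scales a = 2.411, b = 1.000.
sin(ω/2) = (a − b)/(a + b) = 1.411/3.411 = 0.4137, so ω = 2 arcsin(0.4137) ≈ 48.9°.

48.9°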